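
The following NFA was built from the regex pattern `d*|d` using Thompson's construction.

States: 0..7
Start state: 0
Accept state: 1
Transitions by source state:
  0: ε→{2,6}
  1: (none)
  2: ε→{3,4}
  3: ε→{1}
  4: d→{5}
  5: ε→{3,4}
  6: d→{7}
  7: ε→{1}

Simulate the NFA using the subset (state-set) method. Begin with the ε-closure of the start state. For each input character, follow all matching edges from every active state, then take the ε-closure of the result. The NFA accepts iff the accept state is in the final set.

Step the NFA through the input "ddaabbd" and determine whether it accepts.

initial (ε-close {0}): {0,1,2,3,4,6}
'd' @ 1: {1,3,4,5,7}  [accepting]
'd' @ 2: {1,3,4,5}  [accepting]
'a' @ 3: {}  — no active states
rest 'abbd' ignored (set empty)
end set {} — state 1 not in

Answer: REJECT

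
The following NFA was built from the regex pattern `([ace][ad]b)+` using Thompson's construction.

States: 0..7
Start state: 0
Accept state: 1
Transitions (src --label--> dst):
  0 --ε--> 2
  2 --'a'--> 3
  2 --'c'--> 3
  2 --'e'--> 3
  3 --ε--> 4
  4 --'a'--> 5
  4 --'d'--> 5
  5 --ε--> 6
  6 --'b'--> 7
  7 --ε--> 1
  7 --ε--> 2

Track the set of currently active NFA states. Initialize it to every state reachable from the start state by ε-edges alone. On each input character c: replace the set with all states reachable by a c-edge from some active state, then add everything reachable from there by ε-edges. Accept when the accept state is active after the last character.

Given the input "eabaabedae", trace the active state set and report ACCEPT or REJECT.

initial (ε-close {0}): {0,2}
'e' @ 1: {3,4}
'a' @ 2: {5,6}
'b' @ 3: {1,2,7}  (accept∈set)
'a' @ 4: {3,4}
'a' @ 5: {5,6}
'b' @ 6: {1,2,7}  (accept∈set)
'e' @ 7: {3,4}
'd' @ 8: {5,6}
'a' @ 9: {}  — dead — no transitions
rest 'e' ignored (set empty)
final: {}; accept 1 not in set

Answer: REJECT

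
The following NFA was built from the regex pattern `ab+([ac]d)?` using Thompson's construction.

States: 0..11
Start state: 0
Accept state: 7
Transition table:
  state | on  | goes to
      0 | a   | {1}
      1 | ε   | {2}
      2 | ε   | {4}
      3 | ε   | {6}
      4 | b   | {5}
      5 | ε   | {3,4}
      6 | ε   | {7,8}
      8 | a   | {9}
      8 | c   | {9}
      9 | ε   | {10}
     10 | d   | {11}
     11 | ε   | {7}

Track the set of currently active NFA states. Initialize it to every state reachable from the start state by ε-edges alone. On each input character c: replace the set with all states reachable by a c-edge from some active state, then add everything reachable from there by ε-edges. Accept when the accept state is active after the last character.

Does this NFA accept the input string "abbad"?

Answer: ACCEPT

Steps:
start: ε-closure({0}) = {0}
'a' @ 1: {1,2,4}
'b' @ 2: {3,4,5,6,7,8}  [accepting]
'b' @ 3: {3,4,5,6,7,8}  [accepting]
'a' @ 4: {9,10}
'd' @ 5: {7,11}  [accepting]
final: {7,11}; accept 7 in set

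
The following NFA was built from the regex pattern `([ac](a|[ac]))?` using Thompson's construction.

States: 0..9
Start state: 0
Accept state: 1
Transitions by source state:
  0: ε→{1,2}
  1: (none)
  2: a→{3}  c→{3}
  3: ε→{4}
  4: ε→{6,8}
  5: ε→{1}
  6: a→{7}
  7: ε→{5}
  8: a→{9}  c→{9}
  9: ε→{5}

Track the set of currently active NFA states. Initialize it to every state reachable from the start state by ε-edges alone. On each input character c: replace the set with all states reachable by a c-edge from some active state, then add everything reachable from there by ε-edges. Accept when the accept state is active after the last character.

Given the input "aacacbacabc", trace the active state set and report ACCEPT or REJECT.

start: ε-closure({0}) = {0,1,2}
'a' @ 1: {3,4,6,8}
'a' @ 2: {1,5,7,9}  (accept∈set)
'c' @ 3: {}  — no active states
rest 'acbacabc' ignored (set empty)
final: {}; accept 1 not in set

Answer: REJECT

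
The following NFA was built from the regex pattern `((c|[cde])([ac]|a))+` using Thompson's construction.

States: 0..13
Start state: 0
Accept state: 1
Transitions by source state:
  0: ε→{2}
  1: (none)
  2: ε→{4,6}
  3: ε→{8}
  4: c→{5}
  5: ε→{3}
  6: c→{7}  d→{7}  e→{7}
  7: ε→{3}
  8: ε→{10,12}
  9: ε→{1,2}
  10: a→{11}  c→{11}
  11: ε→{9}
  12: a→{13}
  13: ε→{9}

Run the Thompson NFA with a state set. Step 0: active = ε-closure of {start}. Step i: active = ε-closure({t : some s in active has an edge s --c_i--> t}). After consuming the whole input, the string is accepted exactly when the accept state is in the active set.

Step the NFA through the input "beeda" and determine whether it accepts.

Answer: REJECT

Derivation:
initial (ε-close {0}): {0,2,4,6}
'b' @ 1: {}  — no active states
rest 'eeda' ignored (set empty)
end set {} — state 1 not in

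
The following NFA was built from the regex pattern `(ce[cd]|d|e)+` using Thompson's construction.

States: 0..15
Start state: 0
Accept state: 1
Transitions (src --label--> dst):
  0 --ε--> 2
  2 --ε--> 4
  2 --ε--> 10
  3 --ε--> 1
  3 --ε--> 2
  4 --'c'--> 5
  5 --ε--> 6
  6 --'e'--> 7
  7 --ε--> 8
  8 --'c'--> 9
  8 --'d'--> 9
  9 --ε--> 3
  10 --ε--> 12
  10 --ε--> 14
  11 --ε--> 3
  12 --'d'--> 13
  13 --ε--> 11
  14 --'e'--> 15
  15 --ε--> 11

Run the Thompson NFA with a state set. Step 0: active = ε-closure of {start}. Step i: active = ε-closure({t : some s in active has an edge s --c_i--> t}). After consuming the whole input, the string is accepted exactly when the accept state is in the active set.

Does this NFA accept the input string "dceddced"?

Answer: ACCEPT

Trace:
initial (ε-close {0}): {0,2,4,10,12,14}
'd' @ 1: {1,2,3,4,10,11,12,13,14}  ✓accept
'c' @ 2: {5,6}
'e' @ 3: {7,8}
'd' @ 4: {1,2,3,4,9,10,12,14}  ✓accept
'd' @ 5: {1,2,3,4,10,11,12,13,14}  ✓accept
'c' @ 6: {5,6}
'e' @ 7: {7,8}
'd' @ 8: {1,2,3,4,9,10,12,14}  ✓accept
after full input: {1,2,3,4,9,10,12,14}  (accept=1 in)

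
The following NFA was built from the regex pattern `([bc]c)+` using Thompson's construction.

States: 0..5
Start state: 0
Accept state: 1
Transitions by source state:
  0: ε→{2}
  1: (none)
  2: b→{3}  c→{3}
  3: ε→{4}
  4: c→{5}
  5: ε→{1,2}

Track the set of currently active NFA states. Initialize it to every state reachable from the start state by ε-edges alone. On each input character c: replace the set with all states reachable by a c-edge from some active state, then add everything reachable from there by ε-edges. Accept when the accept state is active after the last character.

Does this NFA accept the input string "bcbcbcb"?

Answer: REJECT

Steps:
initial (ε-close {0}): {0,2}
'b' @ 1: {3,4}
'c' @ 2: {1,2,5}  [accepting]
'b' @ 3: {3,4}
'c' @ 4: {1,2,5}  [accepting]
'b' @ 5: {3,4}
'c' @ 6: {1,2,5}  [accepting]
'b' @ 7: {3,4}
end set {3,4} — state 1 not in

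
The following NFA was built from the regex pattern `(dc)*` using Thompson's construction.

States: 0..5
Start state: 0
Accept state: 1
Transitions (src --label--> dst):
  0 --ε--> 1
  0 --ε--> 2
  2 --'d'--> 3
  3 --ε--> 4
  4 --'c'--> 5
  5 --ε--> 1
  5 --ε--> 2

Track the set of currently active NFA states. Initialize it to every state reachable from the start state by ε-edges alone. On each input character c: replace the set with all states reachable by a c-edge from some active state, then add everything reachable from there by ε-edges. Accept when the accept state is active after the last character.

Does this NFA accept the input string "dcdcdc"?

start: ε-closure({0}) = {0,1,2}
'd' @ 1: {3,4}
'c' @ 2: {1,2,5}  [accepting]
'd' @ 3: {3,4}
'c' @ 4: {1,2,5}  [accepting]
'd' @ 5: {3,4}
'c' @ 6: {1,2,5}  [accepting]
after full input: {1,2,5}  (accept=1 in)

Answer: ACCEPT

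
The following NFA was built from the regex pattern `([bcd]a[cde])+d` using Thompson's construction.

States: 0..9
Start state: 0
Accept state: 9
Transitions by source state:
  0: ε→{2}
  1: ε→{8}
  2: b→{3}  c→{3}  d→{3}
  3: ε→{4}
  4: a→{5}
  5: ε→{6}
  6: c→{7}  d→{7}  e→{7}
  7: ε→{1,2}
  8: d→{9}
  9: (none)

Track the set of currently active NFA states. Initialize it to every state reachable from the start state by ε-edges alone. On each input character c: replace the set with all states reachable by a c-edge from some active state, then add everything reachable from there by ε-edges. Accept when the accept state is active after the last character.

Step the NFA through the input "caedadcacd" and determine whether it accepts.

Answer: ACCEPT

Derivation:
initial (ε-close {0}): {0,2}
'c' @ 1: {3,4}
'a' @ 2: {5,6}
'e' @ 3: {1,2,7,8}
'd' @ 4: {3,4,9}  (accept∈set)
'a' @ 5: {5,6}
'd' @ 6: {1,2,7,8}
'c' @ 7: {3,4}
'a' @ 8: {5,6}
'c' @ 9: {1,2,7,8}
'd' @ 10: {3,4,9}  (accept∈set)
end set {3,4,9} — state 9 in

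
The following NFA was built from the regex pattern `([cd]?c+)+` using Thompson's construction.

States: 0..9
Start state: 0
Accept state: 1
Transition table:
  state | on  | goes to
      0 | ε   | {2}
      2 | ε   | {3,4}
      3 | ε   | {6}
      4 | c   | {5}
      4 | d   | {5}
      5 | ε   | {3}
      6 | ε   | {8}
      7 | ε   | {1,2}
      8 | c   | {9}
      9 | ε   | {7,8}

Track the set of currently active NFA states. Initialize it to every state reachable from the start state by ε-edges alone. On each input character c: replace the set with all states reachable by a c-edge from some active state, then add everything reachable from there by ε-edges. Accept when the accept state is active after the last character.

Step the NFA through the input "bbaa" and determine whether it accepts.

S₀ = ε-closure({0}) = {0,2,3,4,6,8}
'b' @ 1: {}  — no active states
rest 'baa' ignored (set empty)
end set {} — state 1 not in

Answer: REJECT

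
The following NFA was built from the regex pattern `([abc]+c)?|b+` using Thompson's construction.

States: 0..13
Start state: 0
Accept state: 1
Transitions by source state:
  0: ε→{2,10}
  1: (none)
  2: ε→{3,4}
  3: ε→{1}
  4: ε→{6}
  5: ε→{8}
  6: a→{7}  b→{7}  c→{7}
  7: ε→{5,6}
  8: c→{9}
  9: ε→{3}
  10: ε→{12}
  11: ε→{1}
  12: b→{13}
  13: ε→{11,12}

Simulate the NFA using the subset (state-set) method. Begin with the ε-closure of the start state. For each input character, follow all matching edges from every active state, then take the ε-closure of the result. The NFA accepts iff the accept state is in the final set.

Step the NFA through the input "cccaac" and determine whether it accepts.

S₀ = ε-closure({0}) = {0,1,2,3,4,6,10,12}
'c' @ 1: {5,6,7,8}
'c' @ 2: {1,3,5,6,7,8,9}  [accepting]
'c' @ 3: {1,3,5,6,7,8,9}  [accepting]
'a' @ 4: {5,6,7,8}
'a' @ 5: {5,6,7,8}
'c' @ 6: {1,3,5,6,7,8,9}  [accepting]
final: {1,3,5,6,7,8,9}; accept 1 in set

Answer: ACCEPT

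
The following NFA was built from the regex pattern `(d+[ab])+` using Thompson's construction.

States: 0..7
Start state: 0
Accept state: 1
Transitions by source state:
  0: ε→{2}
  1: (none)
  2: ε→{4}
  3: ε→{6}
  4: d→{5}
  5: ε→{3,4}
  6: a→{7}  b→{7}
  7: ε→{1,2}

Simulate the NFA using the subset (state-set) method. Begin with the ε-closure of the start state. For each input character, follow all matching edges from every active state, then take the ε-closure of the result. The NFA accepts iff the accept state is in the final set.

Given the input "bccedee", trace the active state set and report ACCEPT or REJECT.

Answer: REJECT

Trace:
initial (ε-close {0}): {0,2,4}
'b' @ 1: {}  — state set empty
rest 'ccedee' ignored (set empty)
after full input: {}  (accept=1 not in)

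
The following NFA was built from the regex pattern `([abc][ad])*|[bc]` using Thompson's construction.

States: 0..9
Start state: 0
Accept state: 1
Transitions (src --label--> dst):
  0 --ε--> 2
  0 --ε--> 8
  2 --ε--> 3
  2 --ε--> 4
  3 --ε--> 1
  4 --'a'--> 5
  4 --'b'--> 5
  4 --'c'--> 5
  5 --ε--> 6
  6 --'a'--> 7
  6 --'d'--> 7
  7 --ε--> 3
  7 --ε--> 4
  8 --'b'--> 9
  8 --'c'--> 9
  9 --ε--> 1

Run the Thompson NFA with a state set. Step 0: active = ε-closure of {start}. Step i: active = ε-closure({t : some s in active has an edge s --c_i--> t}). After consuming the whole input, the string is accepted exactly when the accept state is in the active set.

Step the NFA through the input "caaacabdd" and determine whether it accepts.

S₀ = ε-closure({0}) = {0,1,2,3,4,8}
'c' @ 1: {1,5,6,9}  ✓accept
'a' @ 2: {1,3,4,7}  ✓accept
'a' @ 3: {5,6}
'a' @ 4: {1,3,4,7}  ✓accept
'c' @ 5: {5,6}
'a' @ 6: {1,3,4,7}  ✓accept
'b' @ 7: {5,6}
'd' @ 8: {1,3,4,7}  ✓accept
'd' @ 9: {}  — dead — no transitions
final: {}; accept 1 not in set

Answer: REJECT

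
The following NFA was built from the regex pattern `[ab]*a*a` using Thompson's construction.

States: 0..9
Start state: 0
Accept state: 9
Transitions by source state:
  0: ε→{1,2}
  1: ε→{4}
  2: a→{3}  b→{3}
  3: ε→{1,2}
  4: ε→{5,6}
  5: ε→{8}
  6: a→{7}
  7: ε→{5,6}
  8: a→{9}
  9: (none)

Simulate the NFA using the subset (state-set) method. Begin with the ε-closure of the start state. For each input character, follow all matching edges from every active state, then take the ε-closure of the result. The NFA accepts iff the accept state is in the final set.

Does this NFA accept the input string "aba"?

Answer: ACCEPT

Trace:
S₀ = ε-closure({0}) = {0,1,2,4,5,6,8}
'a' @ 1: {1,2,3,4,5,6,7,8,9}  [accepting]
'b' @ 2: {1,2,3,4,5,6,8}
'a' @ 3: {1,2,3,4,5,6,7,8,9}  [accepting]
after full input: {1,2,3,4,5,6,7,8,9}  (accept=9 in)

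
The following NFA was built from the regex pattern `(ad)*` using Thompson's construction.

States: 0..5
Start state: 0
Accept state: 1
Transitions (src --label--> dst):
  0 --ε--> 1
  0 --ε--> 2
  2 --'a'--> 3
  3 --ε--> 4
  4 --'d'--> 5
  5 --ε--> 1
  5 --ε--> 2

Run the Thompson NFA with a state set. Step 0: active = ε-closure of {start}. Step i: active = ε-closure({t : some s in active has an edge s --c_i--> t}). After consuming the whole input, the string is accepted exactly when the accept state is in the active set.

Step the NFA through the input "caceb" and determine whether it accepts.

Answer: REJECT

Derivation:
start: ε-closure({0}) = {0,1,2}
'c' @ 1: {}  — state set empty
rest 'aceb' ignored (set empty)
final: {}; accept 1 not in set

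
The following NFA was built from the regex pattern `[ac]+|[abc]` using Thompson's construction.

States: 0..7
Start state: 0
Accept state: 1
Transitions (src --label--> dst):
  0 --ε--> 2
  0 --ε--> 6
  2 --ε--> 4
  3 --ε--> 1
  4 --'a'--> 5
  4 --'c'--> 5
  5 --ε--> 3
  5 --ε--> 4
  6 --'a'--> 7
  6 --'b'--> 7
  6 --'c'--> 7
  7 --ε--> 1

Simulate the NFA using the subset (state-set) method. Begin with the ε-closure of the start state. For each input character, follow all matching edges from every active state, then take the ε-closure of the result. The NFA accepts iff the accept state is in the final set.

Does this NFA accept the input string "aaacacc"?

start: ε-closure({0}) = {0,2,4,6}
'a' @ 1: {1,3,4,5,7}  ✓accept
'a' @ 2: {1,3,4,5}  ✓accept
'a' @ 3: {1,3,4,5}  ✓accept
'c' @ 4: {1,3,4,5}  ✓accept
'a' @ 5: {1,3,4,5}  ✓accept
'c' @ 6: {1,3,4,5}  ✓accept
'c' @ 7: {1,3,4,5}  ✓accept
final: {1,3,4,5}; accept 1 in set

Answer: ACCEPT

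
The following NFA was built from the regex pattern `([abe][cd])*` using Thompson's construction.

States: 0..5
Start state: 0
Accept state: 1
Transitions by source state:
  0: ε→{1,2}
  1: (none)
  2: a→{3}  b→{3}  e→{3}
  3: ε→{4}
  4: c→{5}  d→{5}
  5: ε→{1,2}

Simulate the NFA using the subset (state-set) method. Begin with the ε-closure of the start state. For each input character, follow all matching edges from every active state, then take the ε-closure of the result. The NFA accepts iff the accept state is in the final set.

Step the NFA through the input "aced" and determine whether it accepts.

S₀ = ε-closure({0}) = {0,1,2}
'a' @ 1: {3,4}
'c' @ 2: {1,2,5}  [accepting]
'e' @ 3: {3,4}
'd' @ 4: {1,2,5}  [accepting]
after full input: {1,2,5}  (accept=1 in)

Answer: ACCEPT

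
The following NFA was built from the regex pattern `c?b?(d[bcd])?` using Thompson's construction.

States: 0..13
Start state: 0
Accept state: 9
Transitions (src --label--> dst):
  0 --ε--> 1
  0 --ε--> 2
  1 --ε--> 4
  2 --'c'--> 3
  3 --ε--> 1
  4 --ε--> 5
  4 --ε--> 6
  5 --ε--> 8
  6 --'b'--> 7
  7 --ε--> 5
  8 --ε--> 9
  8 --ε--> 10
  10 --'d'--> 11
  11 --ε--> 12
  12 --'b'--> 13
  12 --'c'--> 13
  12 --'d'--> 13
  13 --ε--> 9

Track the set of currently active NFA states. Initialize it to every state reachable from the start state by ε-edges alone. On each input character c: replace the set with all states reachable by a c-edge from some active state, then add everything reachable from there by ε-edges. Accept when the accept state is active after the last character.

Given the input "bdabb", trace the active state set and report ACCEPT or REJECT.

Answer: REJECT

Derivation:
S₀ = ε-closure({0}) = {0,1,2,4,5,6,8,9,10}
'b' @ 1: {5,7,8,9,10}  (accept∈set)
'd' @ 2: {11,12}
'a' @ 3: {}  — no active states
rest 'bb' ignored (set empty)
end set {} — state 9 not in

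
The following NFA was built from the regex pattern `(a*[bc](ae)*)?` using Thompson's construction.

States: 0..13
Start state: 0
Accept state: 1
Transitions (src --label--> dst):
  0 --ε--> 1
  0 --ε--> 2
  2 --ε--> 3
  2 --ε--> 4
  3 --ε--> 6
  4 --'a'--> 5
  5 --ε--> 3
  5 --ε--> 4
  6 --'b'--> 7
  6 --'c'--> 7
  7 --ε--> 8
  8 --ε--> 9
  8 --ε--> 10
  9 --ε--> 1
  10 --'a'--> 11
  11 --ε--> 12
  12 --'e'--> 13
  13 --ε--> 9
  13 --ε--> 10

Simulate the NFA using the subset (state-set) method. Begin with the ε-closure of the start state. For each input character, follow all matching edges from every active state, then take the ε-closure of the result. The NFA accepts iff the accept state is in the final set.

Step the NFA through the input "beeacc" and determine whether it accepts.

S₀ = ε-closure({0}) = {0,1,2,3,4,6}
'b' @ 1: {1,7,8,9,10}  [accepting]
'e' @ 2: {}  — dead — no transitions
rest 'eacc' ignored (set empty)
final: {}; accept 1 not in set

Answer: REJECT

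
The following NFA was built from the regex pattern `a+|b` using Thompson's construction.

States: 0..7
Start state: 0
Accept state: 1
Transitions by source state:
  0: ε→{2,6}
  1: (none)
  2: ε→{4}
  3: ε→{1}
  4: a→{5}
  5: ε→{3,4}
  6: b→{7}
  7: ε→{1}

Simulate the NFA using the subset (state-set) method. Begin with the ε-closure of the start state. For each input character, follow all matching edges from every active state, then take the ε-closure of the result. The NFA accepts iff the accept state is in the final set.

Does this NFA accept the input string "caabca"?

Answer: REJECT

Steps:
start: ε-closure({0}) = {0,2,4,6}
'c' @ 1: {}  — state set empty
rest 'aabca' ignored (set empty)
final: {}; accept 1 not in set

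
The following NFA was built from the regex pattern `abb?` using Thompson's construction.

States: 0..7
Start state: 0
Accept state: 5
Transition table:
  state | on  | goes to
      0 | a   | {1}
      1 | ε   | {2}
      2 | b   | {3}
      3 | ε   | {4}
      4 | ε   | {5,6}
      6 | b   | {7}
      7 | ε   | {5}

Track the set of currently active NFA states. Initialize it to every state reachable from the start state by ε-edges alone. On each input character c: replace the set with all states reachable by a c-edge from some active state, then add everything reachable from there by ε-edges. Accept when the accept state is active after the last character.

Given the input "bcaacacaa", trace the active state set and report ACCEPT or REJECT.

Answer: REJECT

Trace:
start: ε-closure({0}) = {0}
'b' @ 1: {}  — no active states
rest 'caacacaa' ignored (set empty)
final: {}; accept 5 not in set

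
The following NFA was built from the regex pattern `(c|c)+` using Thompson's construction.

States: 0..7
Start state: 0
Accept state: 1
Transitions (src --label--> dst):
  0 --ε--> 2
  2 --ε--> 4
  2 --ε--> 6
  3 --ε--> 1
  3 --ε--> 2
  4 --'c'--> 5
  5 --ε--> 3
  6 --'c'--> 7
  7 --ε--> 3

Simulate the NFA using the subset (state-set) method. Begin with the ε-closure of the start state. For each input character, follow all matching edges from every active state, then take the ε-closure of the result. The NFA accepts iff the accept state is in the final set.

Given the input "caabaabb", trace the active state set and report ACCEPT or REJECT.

S₀ = ε-closure({0}) = {0,2,4,6}
'c' @ 1: {1,2,3,4,5,6,7}  (accept∈set)
'a' @ 2: {}  — no active states
rest 'abaabb' ignored (set empty)
final: {}; accept 1 not in set

Answer: REJECT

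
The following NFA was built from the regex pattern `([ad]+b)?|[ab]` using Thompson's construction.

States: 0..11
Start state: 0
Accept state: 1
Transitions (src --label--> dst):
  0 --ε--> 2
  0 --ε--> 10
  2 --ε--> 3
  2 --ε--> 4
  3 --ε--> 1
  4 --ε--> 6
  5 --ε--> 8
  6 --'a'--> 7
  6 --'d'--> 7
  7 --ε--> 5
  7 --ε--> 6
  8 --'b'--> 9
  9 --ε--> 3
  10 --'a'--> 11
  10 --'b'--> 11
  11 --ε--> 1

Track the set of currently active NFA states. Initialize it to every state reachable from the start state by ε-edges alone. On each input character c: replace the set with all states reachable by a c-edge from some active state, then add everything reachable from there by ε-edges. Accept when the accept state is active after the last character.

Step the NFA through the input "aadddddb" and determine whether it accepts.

initial (ε-close {0}): {0,1,2,3,4,6,10}
'a' @ 1: {1,5,6,7,8,11}  ✓accept
'a' @ 2: {5,6,7,8}
'd' @ 3: {5,6,7,8}
'd' @ 4: {5,6,7,8}
'd' @ 5: {5,6,7,8}
'd' @ 6: {5,6,7,8}
'd' @ 7: {5,6,7,8}
'b' @ 8: {1,3,9}  ✓accept
after full input: {1,3,9}  (accept=1 in)

Answer: ACCEPT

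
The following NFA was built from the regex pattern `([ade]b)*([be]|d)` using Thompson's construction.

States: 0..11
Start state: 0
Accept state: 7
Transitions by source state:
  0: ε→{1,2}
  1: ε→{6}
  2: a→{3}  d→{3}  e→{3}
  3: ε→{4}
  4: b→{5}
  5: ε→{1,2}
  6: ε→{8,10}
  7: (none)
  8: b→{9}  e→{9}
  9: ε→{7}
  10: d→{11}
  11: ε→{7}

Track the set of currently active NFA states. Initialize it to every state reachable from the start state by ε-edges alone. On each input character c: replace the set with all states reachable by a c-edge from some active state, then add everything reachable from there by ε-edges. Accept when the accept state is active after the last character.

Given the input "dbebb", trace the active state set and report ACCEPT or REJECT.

S₀ = ε-closure({0}) = {0,1,2,6,8,10}
'd' @ 1: {3,4,7,11}  (accept∈set)
'b' @ 2: {1,2,5,6,8,10}
'e' @ 3: {3,4,7,9}  (accept∈set)
'b' @ 4: {1,2,5,6,8,10}
'b' @ 5: {7,9}  (accept∈set)
after full input: {7,9}  (accept=7 in)

Answer: ACCEPT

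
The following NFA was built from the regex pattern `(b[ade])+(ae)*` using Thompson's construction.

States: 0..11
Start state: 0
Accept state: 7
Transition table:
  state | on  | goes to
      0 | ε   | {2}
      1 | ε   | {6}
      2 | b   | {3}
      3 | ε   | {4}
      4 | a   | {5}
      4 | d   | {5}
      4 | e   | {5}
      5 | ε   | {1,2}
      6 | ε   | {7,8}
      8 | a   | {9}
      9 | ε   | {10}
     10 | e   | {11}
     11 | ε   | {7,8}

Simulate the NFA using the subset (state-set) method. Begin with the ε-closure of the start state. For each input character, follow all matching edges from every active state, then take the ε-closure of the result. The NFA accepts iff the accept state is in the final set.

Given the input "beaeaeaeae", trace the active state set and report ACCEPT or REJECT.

Answer: ACCEPT

Derivation:
S₀ = ε-closure({0}) = {0,2}
'b' @ 1: {3,4}
'e' @ 2: {1,2,5,6,7,8}  ✓accept
'a' @ 3: {9,10}
'e' @ 4: {7,8,11}  ✓accept
'a' @ 5: {9,10}
'e' @ 6: {7,8,11}  ✓accept
'a' @ 7: {9,10}
'e' @ 8: {7,8,11}  ✓accept
'a' @ 9: {9,10}
'e' @ 10: {7,8,11}  ✓accept
after full input: {7,8,11}  (accept=7 in)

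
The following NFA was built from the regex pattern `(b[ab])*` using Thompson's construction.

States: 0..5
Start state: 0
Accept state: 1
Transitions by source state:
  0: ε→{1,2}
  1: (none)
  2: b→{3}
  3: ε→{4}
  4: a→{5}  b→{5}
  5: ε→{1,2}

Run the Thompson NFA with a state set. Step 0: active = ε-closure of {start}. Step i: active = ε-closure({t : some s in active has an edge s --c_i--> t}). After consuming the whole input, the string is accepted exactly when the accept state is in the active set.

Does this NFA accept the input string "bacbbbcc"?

Answer: REJECT

Steps:
initial (ε-close {0}): {0,1,2}
'b' @ 1: {3,4}
'a' @ 2: {1,2,5}  (accept∈set)
'c' @ 3: {}  — dead — no transitions
rest 'bbbcc' ignored (set empty)
end set {} — state 1 not in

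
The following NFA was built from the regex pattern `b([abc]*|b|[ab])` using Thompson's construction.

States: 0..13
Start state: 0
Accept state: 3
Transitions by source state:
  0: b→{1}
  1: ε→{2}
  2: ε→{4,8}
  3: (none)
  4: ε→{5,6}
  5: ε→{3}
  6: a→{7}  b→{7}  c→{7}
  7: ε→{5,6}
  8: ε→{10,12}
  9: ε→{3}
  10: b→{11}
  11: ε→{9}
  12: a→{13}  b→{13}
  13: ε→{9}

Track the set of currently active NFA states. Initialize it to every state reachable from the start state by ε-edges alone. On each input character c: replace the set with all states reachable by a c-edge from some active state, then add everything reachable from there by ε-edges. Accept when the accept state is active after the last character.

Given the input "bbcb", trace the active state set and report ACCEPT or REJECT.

initial (ε-close {0}): {0}
'b' @ 1: {1,2,3,4,5,6,8,10,12}  ✓accept
'b' @ 2: {3,5,6,7,9,11,13}  ✓accept
'c' @ 3: {3,5,6,7}  ✓accept
'b' @ 4: {3,5,6,7}  ✓accept
end set {3,5,6,7} — state 3 in

Answer: ACCEPT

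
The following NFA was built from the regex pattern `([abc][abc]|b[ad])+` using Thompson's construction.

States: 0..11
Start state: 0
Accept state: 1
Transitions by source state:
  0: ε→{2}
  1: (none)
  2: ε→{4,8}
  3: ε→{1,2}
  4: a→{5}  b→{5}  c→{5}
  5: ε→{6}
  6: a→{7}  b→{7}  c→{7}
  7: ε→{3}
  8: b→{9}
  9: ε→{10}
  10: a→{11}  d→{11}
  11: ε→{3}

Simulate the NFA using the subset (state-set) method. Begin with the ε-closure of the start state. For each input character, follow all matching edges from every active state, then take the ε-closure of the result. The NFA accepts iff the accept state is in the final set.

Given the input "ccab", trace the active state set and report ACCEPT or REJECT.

Answer: ACCEPT

Trace:
S₀ = ε-closure({0}) = {0,2,4,8}
'c' @ 1: {5,6}
'c' @ 2: {1,2,3,4,7,8}  (accept∈set)
'a' @ 3: {5,6}
'b' @ 4: {1,2,3,4,7,8}  (accept∈set)
end set {1,2,3,4,7,8} — state 1 in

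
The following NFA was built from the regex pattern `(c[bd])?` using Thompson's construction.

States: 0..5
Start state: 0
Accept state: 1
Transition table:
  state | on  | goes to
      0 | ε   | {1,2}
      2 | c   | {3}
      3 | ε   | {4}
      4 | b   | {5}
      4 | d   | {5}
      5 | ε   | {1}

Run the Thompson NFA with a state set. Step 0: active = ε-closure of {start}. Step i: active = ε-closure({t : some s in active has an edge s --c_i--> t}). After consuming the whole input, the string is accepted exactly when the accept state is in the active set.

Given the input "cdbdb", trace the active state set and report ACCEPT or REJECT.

Answer: REJECT

Steps:
S₀ = ε-closure({0}) = {0,1,2}
'c' @ 1: {3,4}
'd' @ 2: {1,5}  [accepting]
'b' @ 3: {}  — no active states
rest 'db' ignored (set empty)
after full input: {}  (accept=1 not in)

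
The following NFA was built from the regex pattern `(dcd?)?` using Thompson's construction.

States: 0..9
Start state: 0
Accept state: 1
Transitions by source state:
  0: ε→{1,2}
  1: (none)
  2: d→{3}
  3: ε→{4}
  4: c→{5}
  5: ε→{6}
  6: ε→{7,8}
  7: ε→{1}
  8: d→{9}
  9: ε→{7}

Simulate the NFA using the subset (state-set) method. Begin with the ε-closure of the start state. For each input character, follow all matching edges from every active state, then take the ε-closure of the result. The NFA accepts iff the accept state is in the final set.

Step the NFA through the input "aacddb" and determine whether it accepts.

S₀ = ε-closure({0}) = {0,1,2}
'a' @ 1: {}  — state set empty
rest 'acddb' ignored (set empty)
final: {}; accept 1 not in set

Answer: REJECT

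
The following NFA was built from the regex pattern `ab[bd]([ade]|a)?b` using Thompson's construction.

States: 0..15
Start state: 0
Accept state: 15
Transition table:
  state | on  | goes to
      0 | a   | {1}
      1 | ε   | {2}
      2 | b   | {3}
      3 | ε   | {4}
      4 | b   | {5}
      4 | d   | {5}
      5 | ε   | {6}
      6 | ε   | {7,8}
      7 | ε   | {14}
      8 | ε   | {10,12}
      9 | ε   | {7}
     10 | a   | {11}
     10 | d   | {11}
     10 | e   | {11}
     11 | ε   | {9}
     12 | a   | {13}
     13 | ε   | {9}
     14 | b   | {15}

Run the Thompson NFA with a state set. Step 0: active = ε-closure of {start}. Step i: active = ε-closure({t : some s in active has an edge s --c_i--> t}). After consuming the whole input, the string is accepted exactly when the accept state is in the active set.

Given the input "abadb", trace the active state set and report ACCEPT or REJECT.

Answer: REJECT

Derivation:
initial (ε-close {0}): {0}
'a' @ 1: {1,2}
'b' @ 2: {3,4}
'a' @ 3: {}  — state set empty
rest 'db' ignored (set empty)
end set {} — state 15 not in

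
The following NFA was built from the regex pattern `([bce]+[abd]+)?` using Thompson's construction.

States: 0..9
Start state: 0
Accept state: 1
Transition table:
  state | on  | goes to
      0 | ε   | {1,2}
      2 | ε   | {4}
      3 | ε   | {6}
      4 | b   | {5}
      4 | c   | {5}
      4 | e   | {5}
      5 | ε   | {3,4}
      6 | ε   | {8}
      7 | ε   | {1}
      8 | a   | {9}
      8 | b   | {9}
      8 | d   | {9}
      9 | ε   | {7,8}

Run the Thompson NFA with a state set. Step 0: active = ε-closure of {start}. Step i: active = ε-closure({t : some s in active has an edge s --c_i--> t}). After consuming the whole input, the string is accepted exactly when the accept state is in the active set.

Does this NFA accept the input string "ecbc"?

S₀ = ε-closure({0}) = {0,1,2,4}
'e' @ 1: {3,4,5,6,8}
'c' @ 2: {3,4,5,6,8}
'b' @ 3: {1,3,4,5,6,7,8,9}  ✓accept
'c' @ 4: {3,4,5,6,8}
end set {3,4,5,6,8} — state 1 not in

Answer: REJECT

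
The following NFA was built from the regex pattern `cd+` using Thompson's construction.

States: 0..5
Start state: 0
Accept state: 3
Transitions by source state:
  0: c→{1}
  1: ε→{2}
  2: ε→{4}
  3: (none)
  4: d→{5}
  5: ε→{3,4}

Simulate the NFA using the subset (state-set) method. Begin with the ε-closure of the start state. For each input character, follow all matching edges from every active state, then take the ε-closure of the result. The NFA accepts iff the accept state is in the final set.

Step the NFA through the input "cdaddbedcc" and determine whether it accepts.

start: ε-closure({0}) = {0}
'c' @ 1: {1,2,4}
'd' @ 2: {3,4,5}  [accepting]
'a' @ 3: {}  — no active states
rest 'ddbedcc' ignored (set empty)
after full input: {}  (accept=3 not in)

Answer: REJECT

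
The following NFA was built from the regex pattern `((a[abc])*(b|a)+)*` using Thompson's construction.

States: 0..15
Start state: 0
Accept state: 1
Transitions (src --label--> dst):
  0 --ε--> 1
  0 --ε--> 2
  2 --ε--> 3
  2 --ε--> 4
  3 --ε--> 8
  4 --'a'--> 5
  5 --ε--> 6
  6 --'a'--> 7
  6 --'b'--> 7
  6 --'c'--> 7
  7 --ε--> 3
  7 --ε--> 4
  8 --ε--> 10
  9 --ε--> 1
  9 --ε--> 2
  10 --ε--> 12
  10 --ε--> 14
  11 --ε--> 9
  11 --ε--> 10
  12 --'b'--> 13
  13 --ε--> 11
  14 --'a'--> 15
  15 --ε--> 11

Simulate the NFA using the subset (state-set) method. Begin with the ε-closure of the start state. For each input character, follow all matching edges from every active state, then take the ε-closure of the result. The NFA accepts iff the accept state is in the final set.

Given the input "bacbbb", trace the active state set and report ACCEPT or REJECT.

initial (ε-close {0}): {0,1,2,3,4,8,10,12,14}
'b' @ 1: {1,2,3,4,8,9,10,11,12,13,14}  (accept∈set)
'a' @ 2: {1,2,3,4,5,6,8,9,10,11,12,14,15}  (accept∈set)
'c' @ 3: {3,4,7,8,10,12,14}
'b' @ 4: {1,2,3,4,8,9,10,11,12,13,14}  (accept∈set)
'b' @ 5: {1,2,3,4,8,9,10,11,12,13,14}  (accept∈set)
'b' @ 6: {1,2,3,4,8,9,10,11,12,13,14}  (accept∈set)
end set {1,2,3,4,8,9,10,11,12,13,14} — state 1 in

Answer: ACCEPT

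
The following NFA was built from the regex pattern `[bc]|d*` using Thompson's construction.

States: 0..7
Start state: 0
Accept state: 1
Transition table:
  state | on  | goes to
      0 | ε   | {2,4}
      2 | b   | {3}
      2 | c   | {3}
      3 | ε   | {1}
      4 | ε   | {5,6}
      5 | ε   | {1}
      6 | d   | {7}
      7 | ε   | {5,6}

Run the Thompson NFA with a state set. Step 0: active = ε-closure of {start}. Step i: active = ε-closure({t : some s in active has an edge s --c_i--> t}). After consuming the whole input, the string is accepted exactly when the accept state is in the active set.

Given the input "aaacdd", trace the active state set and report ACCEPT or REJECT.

initial (ε-close {0}): {0,1,2,4,5,6}
'a' @ 1: {}  — no active states
rest 'aacdd' ignored (set empty)
end set {} — state 1 not in

Answer: REJECT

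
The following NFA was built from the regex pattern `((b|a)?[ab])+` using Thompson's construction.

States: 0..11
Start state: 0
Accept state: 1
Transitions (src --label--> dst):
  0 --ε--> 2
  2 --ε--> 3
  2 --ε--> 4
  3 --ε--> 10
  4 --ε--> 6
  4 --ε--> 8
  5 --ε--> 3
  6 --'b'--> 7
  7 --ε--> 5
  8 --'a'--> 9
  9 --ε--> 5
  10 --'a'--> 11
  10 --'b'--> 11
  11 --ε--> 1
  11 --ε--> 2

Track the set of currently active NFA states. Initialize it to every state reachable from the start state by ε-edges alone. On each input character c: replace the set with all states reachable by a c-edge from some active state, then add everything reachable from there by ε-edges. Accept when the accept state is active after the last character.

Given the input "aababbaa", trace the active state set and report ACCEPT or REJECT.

Answer: ACCEPT

Trace:
start: ε-closure({0}) = {0,2,3,4,6,8,10}
'a' @ 1: {1,2,3,4,5,6,8,9,10,11}  [accepting]
'a' @ 2: {1,2,3,4,5,6,8,9,10,11}  [accepting]
'b' @ 3: {1,2,3,4,5,6,7,8,10,11}  [accepting]
'a' @ 4: {1,2,3,4,5,6,8,9,10,11}  [accepting]
'b' @ 5: {1,2,3,4,5,6,7,8,10,11}  [accepting]
'b' @ 6: {1,2,3,4,5,6,7,8,10,11}  [accepting]
'a' @ 7: {1,2,3,4,5,6,8,9,10,11}  [accepting]
'a' @ 8: {1,2,3,4,5,6,8,9,10,11}  [accepting]
end set {1,2,3,4,5,6,8,9,10,11} — state 1 in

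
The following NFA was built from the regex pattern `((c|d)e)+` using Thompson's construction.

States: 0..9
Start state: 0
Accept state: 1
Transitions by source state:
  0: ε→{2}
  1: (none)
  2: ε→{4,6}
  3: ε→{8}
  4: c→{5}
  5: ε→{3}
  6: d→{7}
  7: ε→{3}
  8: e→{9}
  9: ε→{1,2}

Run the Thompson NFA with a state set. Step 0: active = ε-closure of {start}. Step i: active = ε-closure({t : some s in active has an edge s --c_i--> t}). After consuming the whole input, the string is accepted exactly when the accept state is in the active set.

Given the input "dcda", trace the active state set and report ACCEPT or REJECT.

Answer: REJECT

Trace:
initial (ε-close {0}): {0,2,4,6}
'd' @ 1: {3,7,8}
'c' @ 2: {}  — no active states
rest 'da' ignored (set empty)
after full input: {}  (accept=1 not in)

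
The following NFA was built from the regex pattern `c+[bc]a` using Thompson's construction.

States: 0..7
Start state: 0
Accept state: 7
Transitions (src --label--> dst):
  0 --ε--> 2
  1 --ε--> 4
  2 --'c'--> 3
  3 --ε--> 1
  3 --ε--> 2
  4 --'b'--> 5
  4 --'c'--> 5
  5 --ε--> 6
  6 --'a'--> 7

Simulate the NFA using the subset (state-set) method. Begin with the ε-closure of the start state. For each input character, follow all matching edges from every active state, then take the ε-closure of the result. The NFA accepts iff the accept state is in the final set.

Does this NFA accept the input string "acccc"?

Answer: REJECT

Trace:
initial (ε-close {0}): {0,2}
'a' @ 1: {}  — state set empty
rest 'cccc' ignored (set empty)
end set {} — state 7 not in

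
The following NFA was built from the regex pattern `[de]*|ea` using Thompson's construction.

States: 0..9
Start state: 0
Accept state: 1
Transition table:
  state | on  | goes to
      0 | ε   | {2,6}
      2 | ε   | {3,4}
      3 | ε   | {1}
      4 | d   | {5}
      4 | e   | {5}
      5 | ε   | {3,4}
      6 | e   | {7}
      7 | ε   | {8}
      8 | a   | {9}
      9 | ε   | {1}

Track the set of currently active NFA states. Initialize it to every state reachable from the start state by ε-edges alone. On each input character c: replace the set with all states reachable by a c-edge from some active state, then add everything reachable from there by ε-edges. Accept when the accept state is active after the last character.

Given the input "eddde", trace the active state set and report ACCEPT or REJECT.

Answer: ACCEPT

Steps:
S₀ = ε-closure({0}) = {0,1,2,3,4,6}
'e' @ 1: {1,3,4,5,7,8}  [accepting]
'd' @ 2: {1,3,4,5}  [accepting]
'd' @ 3: {1,3,4,5}  [accepting]
'd' @ 4: {1,3,4,5}  [accepting]
'e' @ 5: {1,3,4,5}  [accepting]
final: {1,3,4,5}; accept 1 in set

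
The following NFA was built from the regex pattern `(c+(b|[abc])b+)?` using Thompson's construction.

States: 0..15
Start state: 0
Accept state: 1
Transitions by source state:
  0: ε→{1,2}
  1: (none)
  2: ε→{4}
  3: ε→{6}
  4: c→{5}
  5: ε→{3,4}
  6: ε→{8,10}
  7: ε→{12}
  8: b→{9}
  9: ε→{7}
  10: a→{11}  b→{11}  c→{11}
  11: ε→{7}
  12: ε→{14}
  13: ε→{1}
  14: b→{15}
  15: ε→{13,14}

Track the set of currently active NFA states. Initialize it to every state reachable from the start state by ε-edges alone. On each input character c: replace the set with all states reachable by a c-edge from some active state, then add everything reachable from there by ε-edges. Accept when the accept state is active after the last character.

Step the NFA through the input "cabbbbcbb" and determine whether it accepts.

start: ε-closure({0}) = {0,1,2,4}
'c' @ 1: {3,4,5,6,8,10}
'a' @ 2: {7,11,12,14}
'b' @ 3: {1,13,14,15}  [accepting]
'b' @ 4: {1,13,14,15}  [accepting]
'b' @ 5: {1,13,14,15}  [accepting]
'b' @ 6: {1,13,14,15}  [accepting]
'c' @ 7: {}  — no active states
rest 'bb' ignored (set empty)
after full input: {}  (accept=1 not in)

Answer: REJECT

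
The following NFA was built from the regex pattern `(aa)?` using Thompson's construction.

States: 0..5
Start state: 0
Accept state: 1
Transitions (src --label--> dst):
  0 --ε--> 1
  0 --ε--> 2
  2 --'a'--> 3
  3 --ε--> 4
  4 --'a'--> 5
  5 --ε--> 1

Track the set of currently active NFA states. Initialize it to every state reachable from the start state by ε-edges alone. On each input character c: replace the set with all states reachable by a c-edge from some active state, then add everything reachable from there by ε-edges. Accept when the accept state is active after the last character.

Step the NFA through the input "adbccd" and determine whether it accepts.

Answer: REJECT

Steps:
start: ε-closure({0}) = {0,1,2}
'a' @ 1: {3,4}
'd' @ 2: {}  — no active states
rest 'bccd' ignored (set empty)
after full input: {}  (accept=1 not in)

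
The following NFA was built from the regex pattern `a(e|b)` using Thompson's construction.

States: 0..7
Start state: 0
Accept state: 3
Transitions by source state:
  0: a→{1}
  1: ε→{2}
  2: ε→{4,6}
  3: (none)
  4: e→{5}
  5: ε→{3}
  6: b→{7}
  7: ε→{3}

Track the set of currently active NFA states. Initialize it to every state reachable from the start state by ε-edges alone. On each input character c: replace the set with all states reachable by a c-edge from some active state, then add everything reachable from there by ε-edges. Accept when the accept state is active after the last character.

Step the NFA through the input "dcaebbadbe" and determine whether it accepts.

initial (ε-close {0}): {0}
'd' @ 1: {}  — no active states
rest 'caebbadbe' ignored (set empty)
final: {}; accept 3 not in set

Answer: REJECT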